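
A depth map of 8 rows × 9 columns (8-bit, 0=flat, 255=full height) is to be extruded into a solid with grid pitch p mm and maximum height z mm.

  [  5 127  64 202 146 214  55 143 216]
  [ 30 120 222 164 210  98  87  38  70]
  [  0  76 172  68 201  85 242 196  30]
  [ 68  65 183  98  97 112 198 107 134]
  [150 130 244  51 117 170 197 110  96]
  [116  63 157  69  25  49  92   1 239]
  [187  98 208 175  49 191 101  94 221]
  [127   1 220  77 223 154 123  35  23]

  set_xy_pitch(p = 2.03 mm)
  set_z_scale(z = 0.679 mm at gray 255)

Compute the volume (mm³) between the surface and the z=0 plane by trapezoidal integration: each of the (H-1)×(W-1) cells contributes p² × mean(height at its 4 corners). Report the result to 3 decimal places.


75.551

height_mm = gray/255 × 0.679; cell vol = 2.03² × mean(4 corners)
unit = 2.03² × 0.679 / (4×255) = 0.00274323 mm³ per gray-sum
row 0: Σ corner-gray over 8 cells = 4101  → 11.2500
row 1: Σ corner-gray over 8 cells = 4088  → 11.2143
row 2: Σ corner-gray over 8 cells = 4032  → 11.0607
row 3: Σ corner-gray over 8 cells = 4206  → 11.5380
row 4: Σ corner-gray over 8 cells = 3551  → 9.7412
row 5: Σ corner-gray over 8 cells = 3507  → 9.6205
row 6: Σ corner-gray over 8 cells = 4056  → 11.1265
Σ rows: total corner-gray = 27541  → 75.5512 mm³


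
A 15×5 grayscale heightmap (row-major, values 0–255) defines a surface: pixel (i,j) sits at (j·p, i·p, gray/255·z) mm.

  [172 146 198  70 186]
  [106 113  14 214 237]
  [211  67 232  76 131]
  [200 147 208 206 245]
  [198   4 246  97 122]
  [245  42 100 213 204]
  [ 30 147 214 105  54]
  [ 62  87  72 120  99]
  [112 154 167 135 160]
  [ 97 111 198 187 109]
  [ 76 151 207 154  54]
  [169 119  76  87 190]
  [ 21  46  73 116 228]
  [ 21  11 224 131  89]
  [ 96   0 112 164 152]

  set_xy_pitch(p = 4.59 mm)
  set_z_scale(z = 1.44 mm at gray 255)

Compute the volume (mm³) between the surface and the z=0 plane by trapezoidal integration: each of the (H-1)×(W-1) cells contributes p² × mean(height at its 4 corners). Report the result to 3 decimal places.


height_mm = gray/255 × 1.44; cell vol = 4.59² × mean(4 corners)
unit = 4.59² × 1.44 / (4×255) = 0.0297432 mm³ per gray-sum
row 0: Σ corner-gray over 4 cells = 2211  → 65.7622
row 1: Σ corner-gray over 4 cells = 2117  → 62.9664
row 2: Σ corner-gray over 4 cells = 2659  → 79.0872
row 3: Σ corner-gray over 4 cells = 2581  → 76.7672
row 4: Σ corner-gray over 4 cells = 2173  → 64.6320
row 5: Σ corner-gray over 4 cells = 2175  → 64.6915
row 6: Σ corner-gray over 4 cells = 1735  → 51.6045
row 7: Σ corner-gray over 4 cells = 1903  → 56.6013
row 8: Σ corner-gray over 4 cells = 2382  → 70.8483
row 9: Σ corner-gray over 4 cells = 2352  → 69.9560
row 10: Σ corner-gray over 4 cells = 2077  → 61.7766
row 11: Σ corner-gray over 4 cells = 1642  → 48.8383
row 12: Σ corner-gray over 4 cells = 1561  → 46.4291
row 13: Σ corner-gray over 4 cells = 1642  → 48.8383
Σ rows: total corner-gray = 29210  → 868.7989 mm³

868.799


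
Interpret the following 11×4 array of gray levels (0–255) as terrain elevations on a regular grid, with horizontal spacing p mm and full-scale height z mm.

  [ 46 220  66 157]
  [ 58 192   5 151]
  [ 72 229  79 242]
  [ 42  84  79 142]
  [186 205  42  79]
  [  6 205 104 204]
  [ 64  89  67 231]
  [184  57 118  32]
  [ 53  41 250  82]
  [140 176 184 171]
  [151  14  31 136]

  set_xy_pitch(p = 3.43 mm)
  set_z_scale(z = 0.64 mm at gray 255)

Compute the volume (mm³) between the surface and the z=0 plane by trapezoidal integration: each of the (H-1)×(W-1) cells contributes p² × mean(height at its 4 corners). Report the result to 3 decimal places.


105.222

height_mm = gray/255 × 0.64; cell vol = 3.43² × mean(4 corners)
unit = 3.43² × 0.64 / (4×255) = 0.0073819 mm³ per gray-sum
row 0: Σ corner-gray over 3 cells = 1378  → 10.1723
row 1: Σ corner-gray over 3 cells = 1533  → 11.3164
row 2: Σ corner-gray over 3 cells = 1440  → 10.6299
row 3: Σ corner-gray over 3 cells = 1269  → 9.3676
row 4: Σ corner-gray over 3 cells = 1587  → 11.7151
row 5: Σ corner-gray over 3 cells = 1435  → 10.5930
row 6: Σ corner-gray over 3 cells = 1173  → 8.6590
row 7: Σ corner-gray over 3 cells = 1283  → 9.4710
row 8: Σ corner-gray over 3 cells = 1748  → 12.9036
row 9: Σ corner-gray over 3 cells = 1408  → 10.3937
Σ rows: total corner-gray = 14254  → 105.2216 mm³


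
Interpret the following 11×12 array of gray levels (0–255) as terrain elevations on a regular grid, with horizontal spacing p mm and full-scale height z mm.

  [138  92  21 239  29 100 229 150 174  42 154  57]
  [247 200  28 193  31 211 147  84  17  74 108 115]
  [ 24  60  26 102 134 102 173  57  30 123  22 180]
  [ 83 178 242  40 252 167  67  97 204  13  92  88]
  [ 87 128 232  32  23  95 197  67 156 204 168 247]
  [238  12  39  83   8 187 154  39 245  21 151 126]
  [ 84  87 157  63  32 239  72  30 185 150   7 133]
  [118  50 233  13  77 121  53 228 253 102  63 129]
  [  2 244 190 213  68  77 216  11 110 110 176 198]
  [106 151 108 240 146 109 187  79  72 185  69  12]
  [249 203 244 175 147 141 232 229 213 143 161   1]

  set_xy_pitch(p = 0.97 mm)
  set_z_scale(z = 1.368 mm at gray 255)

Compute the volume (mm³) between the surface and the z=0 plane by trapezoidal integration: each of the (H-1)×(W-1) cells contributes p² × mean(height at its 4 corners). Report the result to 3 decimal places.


height_mm = gray/255 × 1.368; cell vol = 0.97² × mean(4 corners)
unit = 0.97² × 1.368 / (4×255) = 0.00126191 mm³ per gray-sum
row 0: Σ corner-gray over 11 cells = 5203  → 6.5657
row 1: Σ corner-gray over 11 cells = 4410  → 5.5650
row 2: Σ corner-gray over 11 cells = 4737  → 5.9777
row 3: Σ corner-gray over 11 cells = 5813  → 7.3355
row 4: Σ corner-gray over 11 cells = 5180  → 6.5367
row 5: Σ corner-gray over 11 cells = 4503  → 5.6824
row 6: Σ corner-gray over 11 cells = 4894  → 6.1758
row 7: Σ corner-gray over 11 cells = 5663  → 7.1462
row 8: Σ corner-gray over 11 cells = 5840  → 7.3696
row 9: Σ corner-gray over 11 cells = 6836  → 8.6264
Σ rows: total corner-gray = 53079  → 66.9811 mm³

66.981


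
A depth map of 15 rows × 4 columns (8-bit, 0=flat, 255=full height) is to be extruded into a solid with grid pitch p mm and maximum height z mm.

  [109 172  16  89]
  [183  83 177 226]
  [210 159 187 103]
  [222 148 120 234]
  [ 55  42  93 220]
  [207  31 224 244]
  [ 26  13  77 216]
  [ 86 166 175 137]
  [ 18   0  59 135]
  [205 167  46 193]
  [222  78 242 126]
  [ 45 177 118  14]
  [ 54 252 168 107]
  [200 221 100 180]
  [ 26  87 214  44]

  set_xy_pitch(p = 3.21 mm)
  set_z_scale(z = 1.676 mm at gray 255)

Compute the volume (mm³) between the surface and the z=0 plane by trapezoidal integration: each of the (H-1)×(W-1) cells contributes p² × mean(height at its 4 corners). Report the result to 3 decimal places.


height_mm = gray/255 × 1.676; cell vol = 3.21² × mean(4 corners)
unit = 3.21² × 1.676 / (4×255) = 0.0169311 mm³ per gray-sum
row 0: Σ corner-gray over 3 cells = 1503  → 25.4474
row 1: Σ corner-gray over 3 cells = 1934  → 32.7447
row 2: Σ corner-gray over 3 cells = 1997  → 33.8113
row 3: Σ corner-gray over 3 cells = 1537  → 26.0230
row 4: Σ corner-gray over 3 cells = 1506  → 25.4982
row 5: Σ corner-gray over 3 cells = 1383  → 23.4156
row 6: Σ corner-gray over 3 cells = 1327  → 22.4675
row 7: Σ corner-gray over 3 cells = 1176  → 19.9109
row 8: Σ corner-gray over 3 cells = 1095  → 18.5395
row 9: Σ corner-gray over 3 cells = 1812  → 30.6791
row 10: Σ corner-gray over 3 cells = 1637  → 27.7161
row 11: Σ corner-gray over 3 cells = 1650  → 27.9362
row 12: Σ corner-gray over 3 cells = 2023  → 34.2515
row 13: Σ corner-gray over 3 cells = 1694  → 28.6812
Σ rows: total corner-gray = 22274  → 377.1222 mm³

377.122


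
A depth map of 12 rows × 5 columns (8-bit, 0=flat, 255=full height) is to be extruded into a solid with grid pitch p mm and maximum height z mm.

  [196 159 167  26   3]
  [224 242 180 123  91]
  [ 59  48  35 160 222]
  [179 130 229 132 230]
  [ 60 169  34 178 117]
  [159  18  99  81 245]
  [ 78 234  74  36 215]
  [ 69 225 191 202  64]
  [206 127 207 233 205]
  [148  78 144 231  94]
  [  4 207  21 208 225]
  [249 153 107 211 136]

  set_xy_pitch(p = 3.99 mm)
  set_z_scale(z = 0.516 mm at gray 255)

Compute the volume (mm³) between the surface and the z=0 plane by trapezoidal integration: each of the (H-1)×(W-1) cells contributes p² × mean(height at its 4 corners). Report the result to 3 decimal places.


202.325

height_mm = gray/255 × 0.516; cell vol = 3.99² × mean(4 corners)
unit = 3.99² × 0.516 / (4×255) = 0.0080537 mm³ per gray-sum
row 0: Σ corner-gray over 4 cells = 2308  → 18.5879
row 1: Σ corner-gray over 4 cells = 2172  → 17.4926
row 2: Σ corner-gray over 4 cells = 2158  → 17.3799
row 3: Σ corner-gray over 4 cells = 2330  → 18.7651
row 4: Σ corner-gray over 4 cells = 1739  → 14.0054
row 5: Σ corner-gray over 4 cells = 1781  → 14.3436
row 6: Σ corner-gray over 4 cells = 2350  → 18.9262
row 7: Σ corner-gray over 4 cells = 2914  → 23.4685
row 8: Σ corner-gray over 4 cells = 2693  → 21.6886
row 9: Σ corner-gray over 4 cells = 2249  → 18.1128
row 10: Σ corner-gray over 4 cells = 2428  → 19.5544
Σ rows: total corner-gray = 25122  → 202.3250 mm³


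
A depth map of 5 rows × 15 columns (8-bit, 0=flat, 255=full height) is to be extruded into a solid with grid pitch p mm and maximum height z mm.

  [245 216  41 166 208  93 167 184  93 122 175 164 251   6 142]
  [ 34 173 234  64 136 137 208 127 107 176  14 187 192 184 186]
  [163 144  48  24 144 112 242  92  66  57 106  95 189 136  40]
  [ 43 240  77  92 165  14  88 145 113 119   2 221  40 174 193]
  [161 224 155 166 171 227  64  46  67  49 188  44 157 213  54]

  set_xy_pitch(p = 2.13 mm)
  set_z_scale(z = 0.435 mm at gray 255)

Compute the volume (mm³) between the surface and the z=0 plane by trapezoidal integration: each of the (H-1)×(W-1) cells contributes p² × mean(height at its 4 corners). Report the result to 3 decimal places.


height_mm = gray/255 × 0.435; cell vol = 2.13² × mean(4 corners)
unit = 2.13² × 0.435 / (4×255) = 0.00193485 mm³ per gray-sum
row 0: Σ corner-gray over 14 cells = 8257  → 15.9761
row 1: Σ corner-gray over 14 cells = 7211  → 13.9522
row 2: Σ corner-gray over 14 cells = 6329  → 12.2457
row 3: Σ corner-gray over 14 cells = 6973  → 13.4917
Σ rows: total corner-gray = 28770  → 55.6658 mm³

55.666


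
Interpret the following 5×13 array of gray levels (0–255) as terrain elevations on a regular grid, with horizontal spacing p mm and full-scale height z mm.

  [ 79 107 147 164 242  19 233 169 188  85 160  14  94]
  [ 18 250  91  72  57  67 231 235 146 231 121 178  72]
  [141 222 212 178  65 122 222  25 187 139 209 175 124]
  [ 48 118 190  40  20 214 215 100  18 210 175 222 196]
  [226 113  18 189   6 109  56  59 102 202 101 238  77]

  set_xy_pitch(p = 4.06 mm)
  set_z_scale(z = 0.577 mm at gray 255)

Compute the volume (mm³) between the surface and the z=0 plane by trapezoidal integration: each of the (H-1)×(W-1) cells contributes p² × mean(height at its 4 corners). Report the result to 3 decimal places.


251.241

height_mm = gray/255 × 0.577; cell vol = 4.06² × mean(4 corners)
unit = 4.06² × 0.577 / (4×255) = 0.00932455 mm³ per gray-sum
row 0: Σ corner-gray over 12 cells = 6677  → 62.2600
row 1: Σ corner-gray over 12 cells = 7225  → 67.3698
row 2: Σ corner-gray over 12 cells = 7065  → 65.8779
row 3: Σ corner-gray over 12 cells = 5977  → 55.7328
Σ rows: total corner-gray = 26944  → 251.2406 mm³


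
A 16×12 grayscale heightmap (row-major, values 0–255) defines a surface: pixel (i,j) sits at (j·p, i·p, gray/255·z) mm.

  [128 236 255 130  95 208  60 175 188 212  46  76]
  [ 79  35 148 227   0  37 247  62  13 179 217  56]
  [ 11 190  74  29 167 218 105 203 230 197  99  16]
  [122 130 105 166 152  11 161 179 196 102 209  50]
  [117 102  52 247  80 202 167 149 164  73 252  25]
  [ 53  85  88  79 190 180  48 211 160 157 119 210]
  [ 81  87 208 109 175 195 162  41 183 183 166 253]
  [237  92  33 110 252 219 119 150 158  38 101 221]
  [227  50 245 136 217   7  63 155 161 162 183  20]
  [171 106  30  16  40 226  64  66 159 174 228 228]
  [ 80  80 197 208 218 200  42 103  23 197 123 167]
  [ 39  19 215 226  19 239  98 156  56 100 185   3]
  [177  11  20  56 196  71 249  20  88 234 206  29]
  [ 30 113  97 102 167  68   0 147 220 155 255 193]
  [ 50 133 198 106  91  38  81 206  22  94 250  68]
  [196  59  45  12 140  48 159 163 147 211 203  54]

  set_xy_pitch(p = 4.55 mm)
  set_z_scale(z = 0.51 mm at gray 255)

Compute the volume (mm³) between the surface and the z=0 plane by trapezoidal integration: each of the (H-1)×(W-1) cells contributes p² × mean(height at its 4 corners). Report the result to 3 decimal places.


height_mm = gray/255 × 0.51; cell vol = 4.55² × mean(4 corners)
unit = 4.55² × 0.51 / (4×255) = 0.0103512 mm³ per gray-sum
row 0: Σ corner-gray over 11 cells = 5879  → 60.8550
row 1: Σ corner-gray over 11 cells = 5516  → 57.0975
row 2: Σ corner-gray over 11 cells = 6045  → 62.5733
row 3: Σ corner-gray over 11 cells = 6112  → 63.2668
row 4: Σ corner-gray over 11 cells = 6015  → 62.2628
row 5: Σ corner-gray over 11 cells = 6249  → 64.6850
row 6: Σ corner-gray over 11 cells = 6354  → 65.7718
row 7: Σ corner-gray over 11 cells = 6007  → 62.1800
row 8: Σ corner-gray over 11 cells = 5622  → 58.1947
row 9: Σ corner-gray over 11 cells = 5646  → 58.4432
row 10: Σ corner-gray over 11 cells = 5697  → 58.9711
row 11: Σ corner-gray over 11 cells = 5176  → 53.5781
row 12: Σ corner-gray over 11 cells = 5379  → 55.6794
row 13: Σ corner-gray over 11 cells = 5427  → 56.1762
row 14: Σ corner-gray over 11 cells = 5180  → 53.6195
Σ rows: total corner-gray = 86304  → 893.3543 mm³

893.354


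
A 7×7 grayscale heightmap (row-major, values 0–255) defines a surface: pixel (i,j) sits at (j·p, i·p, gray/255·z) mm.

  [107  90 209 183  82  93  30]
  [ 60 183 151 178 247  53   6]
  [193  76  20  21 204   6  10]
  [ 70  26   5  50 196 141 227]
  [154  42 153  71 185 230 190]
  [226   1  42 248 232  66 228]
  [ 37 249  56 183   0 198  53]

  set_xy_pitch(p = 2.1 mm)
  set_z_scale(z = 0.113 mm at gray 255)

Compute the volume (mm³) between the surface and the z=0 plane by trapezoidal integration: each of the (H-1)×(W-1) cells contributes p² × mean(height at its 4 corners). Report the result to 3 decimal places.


height_mm = gray/255 × 0.113; cell vol = 2.1² × mean(4 corners)
unit = 2.1² × 0.113 / (4×255) = 0.000488559 mm³ per gray-sum
row 0: Σ corner-gray over 6 cells = 3141  → 1.5346
row 1: Σ corner-gray over 6 cells = 2547  → 1.2444
row 2: Σ corner-gray over 6 cells = 1990  → 0.9722
row 3: Σ corner-gray over 6 cells = 2839  → 1.3870
row 4: Σ corner-gray over 6 cells = 3338  → 1.6308
row 5: Σ corner-gray over 6 cells = 3094  → 1.5116
Σ rows: total corner-gray = 16949  → 8.2806 mm³

8.281


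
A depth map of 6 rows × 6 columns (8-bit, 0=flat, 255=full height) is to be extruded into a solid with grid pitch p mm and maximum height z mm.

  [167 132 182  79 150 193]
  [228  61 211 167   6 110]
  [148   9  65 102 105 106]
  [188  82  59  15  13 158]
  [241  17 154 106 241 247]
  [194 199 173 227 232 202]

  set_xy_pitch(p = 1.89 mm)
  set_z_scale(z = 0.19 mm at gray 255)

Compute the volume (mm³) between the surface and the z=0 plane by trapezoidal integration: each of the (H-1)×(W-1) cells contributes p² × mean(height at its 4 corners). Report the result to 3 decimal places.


height_mm = gray/255 × 0.19; cell vol = 1.89² × mean(4 corners)
unit = 1.89² × 0.19 / (4×255) = 0.000665391 mm³ per gray-sum
row 0: Σ corner-gray over 5 cells = 2674  → 1.7793
row 1: Σ corner-gray over 5 cells = 2044  → 1.3601
row 2: Σ corner-gray over 5 cells = 1500  → 0.9981
row 3: Σ corner-gray over 5 cells = 2208  → 1.4692
row 4: Σ corner-gray over 5 cells = 3582  → 2.3834
Σ rows: total corner-gray = 12008  → 7.9900 mm³

7.990


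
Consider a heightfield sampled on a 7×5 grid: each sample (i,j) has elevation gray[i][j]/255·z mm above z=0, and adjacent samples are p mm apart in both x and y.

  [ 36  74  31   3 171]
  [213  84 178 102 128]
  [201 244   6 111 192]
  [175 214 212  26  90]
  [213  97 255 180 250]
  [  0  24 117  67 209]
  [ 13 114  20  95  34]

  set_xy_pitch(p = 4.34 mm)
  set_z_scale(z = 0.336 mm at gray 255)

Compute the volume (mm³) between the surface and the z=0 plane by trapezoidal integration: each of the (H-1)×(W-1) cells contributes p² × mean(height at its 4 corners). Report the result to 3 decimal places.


height_mm = gray/255 × 0.336; cell vol = 4.34² × mean(4 corners)
unit = 4.34² × 0.336 / (4×255) = 0.00620467 mm³ per gray-sum
row 0: Σ corner-gray over 4 cells = 1492  → 9.2574
row 1: Σ corner-gray over 4 cells = 2184  → 13.5510
row 2: Σ corner-gray over 4 cells = 2284  → 14.1715
row 3: Σ corner-gray over 4 cells = 2696  → 16.7278
row 4: Σ corner-gray over 4 cells = 2152  → 13.3524
row 5: Σ corner-gray over 4 cells = 1130  → 7.0113
Σ rows: total corner-gray = 11938  → 74.0713 mm³

74.071


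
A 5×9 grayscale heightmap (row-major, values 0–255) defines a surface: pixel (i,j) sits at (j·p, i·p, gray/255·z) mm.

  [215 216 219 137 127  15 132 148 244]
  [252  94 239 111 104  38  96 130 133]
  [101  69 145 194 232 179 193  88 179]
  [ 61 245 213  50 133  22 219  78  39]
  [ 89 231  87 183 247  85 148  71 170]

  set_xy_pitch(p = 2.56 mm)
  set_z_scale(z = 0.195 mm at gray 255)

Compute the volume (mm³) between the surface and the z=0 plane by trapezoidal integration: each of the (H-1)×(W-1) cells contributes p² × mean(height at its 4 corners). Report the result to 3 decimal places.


22.337

height_mm = gray/255 × 0.195; cell vol = 2.56² × mean(4 corners)
unit = 2.56² × 0.195 / (4×255) = 0.00125289 mm³ per gray-sum
row 0: Σ corner-gray over 8 cells = 4456  → 5.5829
row 1: Σ corner-gray over 8 cells = 4489  → 5.6242
row 2: Σ corner-gray over 8 cells = 4500  → 5.6380
row 3: Σ corner-gray over 8 cells = 4383  → 5.4914
Σ rows: total corner-gray = 17828  → 22.3366 mm³


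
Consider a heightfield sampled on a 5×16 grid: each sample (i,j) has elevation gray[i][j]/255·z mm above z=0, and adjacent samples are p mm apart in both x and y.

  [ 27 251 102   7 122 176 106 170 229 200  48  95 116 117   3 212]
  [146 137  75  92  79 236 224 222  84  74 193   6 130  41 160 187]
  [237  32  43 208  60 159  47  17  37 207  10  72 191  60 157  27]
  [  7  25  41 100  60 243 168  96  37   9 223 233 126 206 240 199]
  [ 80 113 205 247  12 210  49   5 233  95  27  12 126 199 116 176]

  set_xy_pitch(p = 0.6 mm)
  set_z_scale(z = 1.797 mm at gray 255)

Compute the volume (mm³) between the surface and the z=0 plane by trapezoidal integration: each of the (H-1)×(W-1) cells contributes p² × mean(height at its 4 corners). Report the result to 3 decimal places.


17.963

height_mm = gray/255 × 1.797; cell vol = 0.6² × mean(4 corners)
unit = 0.6² × 1.797 / (4×255) = 0.000634235 mm³ per gray-sum
row 0: Σ corner-gray over 15 cells = 7562  → 4.7961
row 1: Σ corner-gray over 15 cells = 6703  → 4.2513
row 2: Σ corner-gray over 15 cells = 6684  → 4.2392
row 3: Σ corner-gray over 15 cells = 7374  → 4.6769
Σ rows: total corner-gray = 28323  → 17.9634 mm³


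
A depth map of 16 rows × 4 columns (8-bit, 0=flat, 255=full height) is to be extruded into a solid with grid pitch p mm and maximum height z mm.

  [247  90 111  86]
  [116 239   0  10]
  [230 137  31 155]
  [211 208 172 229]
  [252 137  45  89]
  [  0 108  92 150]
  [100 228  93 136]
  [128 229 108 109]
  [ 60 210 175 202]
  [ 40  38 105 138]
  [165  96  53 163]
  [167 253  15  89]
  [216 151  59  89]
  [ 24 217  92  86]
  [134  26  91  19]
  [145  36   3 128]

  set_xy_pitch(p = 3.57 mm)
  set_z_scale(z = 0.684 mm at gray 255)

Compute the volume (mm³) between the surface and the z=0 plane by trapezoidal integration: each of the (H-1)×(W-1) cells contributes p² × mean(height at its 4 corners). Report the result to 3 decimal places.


height_mm = gray/255 × 0.684; cell vol = 3.57² × mean(4 corners)
unit = 3.57² × 0.684 / (4×255) = 0.00854658 mm³ per gray-sum
row 0: Σ corner-gray over 3 cells = 1339  → 11.4439
row 1: Σ corner-gray over 3 cells = 1325  → 11.3242
row 2: Σ corner-gray over 3 cells = 1921  → 16.4180
row 3: Σ corner-gray over 3 cells = 1905  → 16.2812
row 4: Σ corner-gray over 3 cells = 1255  → 10.7260
row 5: Σ corner-gray over 3 cells = 1428  → 12.2045
row 6: Σ corner-gray over 3 cells = 1789  → 15.2898
row 7: Σ corner-gray over 3 cells = 1943  → 16.6060
row 8: Σ corner-gray over 3 cells = 1496  → 12.7857
row 9: Σ corner-gray over 3 cells = 1090  → 9.3158
row 10: Σ corner-gray over 3 cells = 1418  → 12.1191
row 11: Σ corner-gray over 3 cells = 1517  → 12.9652
row 12: Σ corner-gray over 3 cells = 1453  → 12.4182
row 13: Σ corner-gray over 3 cells = 1115  → 9.5294
row 14: Σ corner-gray over 3 cells = 738  → 6.3074
Σ rows: total corner-gray = 21732  → 185.7343 mm³

185.734


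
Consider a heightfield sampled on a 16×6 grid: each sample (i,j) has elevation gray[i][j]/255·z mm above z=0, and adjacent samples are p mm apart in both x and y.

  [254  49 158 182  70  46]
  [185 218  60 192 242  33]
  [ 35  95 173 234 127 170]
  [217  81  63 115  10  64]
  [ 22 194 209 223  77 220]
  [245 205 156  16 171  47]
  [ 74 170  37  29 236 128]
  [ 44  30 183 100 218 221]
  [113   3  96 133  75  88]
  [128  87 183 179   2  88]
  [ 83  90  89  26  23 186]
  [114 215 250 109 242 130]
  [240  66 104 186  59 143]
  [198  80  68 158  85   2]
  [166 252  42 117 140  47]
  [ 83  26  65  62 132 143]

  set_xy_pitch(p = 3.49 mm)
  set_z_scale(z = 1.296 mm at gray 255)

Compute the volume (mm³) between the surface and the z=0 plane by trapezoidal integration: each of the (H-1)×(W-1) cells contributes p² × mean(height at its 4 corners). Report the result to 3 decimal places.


height_mm = gray/255 × 1.296; cell vol = 3.49² × mean(4 corners)
unit = 3.49² × 1.296 / (4×255) = 0.0154759 mm³ per gray-sum
row 0: Σ corner-gray over 5 cells = 2860  → 44.2611
row 1: Σ corner-gray over 5 cells = 3105  → 48.0526
row 2: Σ corner-gray over 5 cells = 2282  → 35.3160
row 3: Σ corner-gray over 5 cells = 2467  → 38.1790
row 4: Σ corner-gray over 5 cells = 3036  → 46.9848
row 5: Σ corner-gray over 5 cells = 2534  → 39.2159
row 6: Σ corner-gray over 5 cells = 2473  → 38.2719
row 7: Σ corner-gray over 5 cells = 2142  → 33.1494
row 8: Σ corner-gray over 5 cells = 1933  → 29.9149
row 9: Σ corner-gray over 5 cells = 1843  → 28.5221
row 10: Σ corner-gray over 5 cells = 2601  → 40.2528
row 11: Σ corner-gray over 5 cells = 3089  → 47.8050
row 12: Σ corner-gray over 5 cells = 2195  → 33.9696
row 13: Σ corner-gray over 5 cells = 2297  → 35.5481
row 14: Σ corner-gray over 5 cells = 2111  → 32.6696
Σ rows: total corner-gray = 36968  → 572.1128 mm³

572.113


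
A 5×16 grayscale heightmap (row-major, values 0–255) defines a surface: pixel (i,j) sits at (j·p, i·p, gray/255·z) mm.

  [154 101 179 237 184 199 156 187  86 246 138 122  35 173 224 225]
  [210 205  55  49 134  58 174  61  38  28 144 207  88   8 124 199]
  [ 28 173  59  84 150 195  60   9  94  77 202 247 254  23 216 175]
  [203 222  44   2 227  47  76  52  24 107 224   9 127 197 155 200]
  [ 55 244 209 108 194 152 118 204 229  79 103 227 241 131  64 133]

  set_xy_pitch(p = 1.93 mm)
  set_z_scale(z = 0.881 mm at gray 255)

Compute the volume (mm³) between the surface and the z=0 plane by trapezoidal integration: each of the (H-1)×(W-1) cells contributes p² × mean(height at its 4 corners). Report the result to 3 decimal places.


height_mm = gray/255 × 0.881; cell vol = 1.93² × mean(4 corners)
unit = 1.93² × 0.881 / (4×255) = 0.00321729 mm³ per gray-sum
row 0: Σ corner-gray over 15 cells = 8068  → 25.9571
row 1: Σ corner-gray over 15 cells = 7044  → 22.6626
row 2: Σ corner-gray over 15 cells = 7318  → 23.5441
row 3: Σ corner-gray over 15 cells = 8223  → 26.4558
Σ rows: total corner-gray = 30653  → 98.6196 mm³

98.620


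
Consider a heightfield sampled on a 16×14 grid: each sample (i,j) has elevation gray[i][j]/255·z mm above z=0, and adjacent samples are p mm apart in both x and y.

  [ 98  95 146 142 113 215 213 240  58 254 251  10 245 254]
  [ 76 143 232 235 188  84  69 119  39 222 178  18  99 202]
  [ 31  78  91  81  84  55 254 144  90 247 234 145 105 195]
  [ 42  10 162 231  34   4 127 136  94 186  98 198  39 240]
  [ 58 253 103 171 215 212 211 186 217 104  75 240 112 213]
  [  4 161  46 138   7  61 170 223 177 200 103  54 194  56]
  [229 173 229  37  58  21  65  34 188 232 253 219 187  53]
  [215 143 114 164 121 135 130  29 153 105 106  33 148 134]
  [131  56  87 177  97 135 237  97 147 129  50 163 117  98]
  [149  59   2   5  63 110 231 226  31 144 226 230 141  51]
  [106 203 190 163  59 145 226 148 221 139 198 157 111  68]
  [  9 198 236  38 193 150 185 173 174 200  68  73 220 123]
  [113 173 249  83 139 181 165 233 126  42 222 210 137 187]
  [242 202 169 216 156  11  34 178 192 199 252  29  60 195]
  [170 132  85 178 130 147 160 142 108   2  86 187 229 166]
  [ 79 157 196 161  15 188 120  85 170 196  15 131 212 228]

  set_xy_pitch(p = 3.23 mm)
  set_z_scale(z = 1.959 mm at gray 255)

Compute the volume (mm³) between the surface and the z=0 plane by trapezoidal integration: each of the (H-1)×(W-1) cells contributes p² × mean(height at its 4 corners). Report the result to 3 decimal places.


2171.383

height_mm = gray/255 × 1.959; cell vol = 3.23² × mean(4 corners)
unit = 3.23² × 1.959 / (4×255) = 0.0200373 mm³ per gray-sum
row 0: Σ corner-gray over 13 cells = 7846  → 157.2127
row 1: Σ corner-gray over 13 cells = 6972  → 139.7001
row 2: Σ corner-gray over 13 cells = 6362  → 127.4773
row 3: Σ corner-gray over 13 cells = 7389  → 148.0556
row 4: Σ corner-gray over 13 cells = 7597  → 152.2234
row 5: Σ corner-gray over 13 cells = 6802  → 136.2937
row 6: Σ corner-gray over 13 cells = 6785  → 135.9531
row 7: Σ corner-gray over 13 cells = 6324  → 126.7159
row 8: Σ corner-gray over 13 cells = 6349  → 127.2168
row 9: Σ corner-gray over 13 cells = 7230  → 144.8697
row 10: Σ corner-gray over 13 cells = 8042  → 161.1400
row 11: Σ corner-gray over 13 cells = 8168  → 163.6647
row 12: Σ corner-gray over 13 cells = 8053  → 161.3604
row 13: Σ corner-gray over 13 cells = 7341  → 147.0939
row 14: Σ corner-gray over 13 cells = 7107  → 142.4051
Σ rows: total corner-gray = 108367  → 2171.3826 mm³


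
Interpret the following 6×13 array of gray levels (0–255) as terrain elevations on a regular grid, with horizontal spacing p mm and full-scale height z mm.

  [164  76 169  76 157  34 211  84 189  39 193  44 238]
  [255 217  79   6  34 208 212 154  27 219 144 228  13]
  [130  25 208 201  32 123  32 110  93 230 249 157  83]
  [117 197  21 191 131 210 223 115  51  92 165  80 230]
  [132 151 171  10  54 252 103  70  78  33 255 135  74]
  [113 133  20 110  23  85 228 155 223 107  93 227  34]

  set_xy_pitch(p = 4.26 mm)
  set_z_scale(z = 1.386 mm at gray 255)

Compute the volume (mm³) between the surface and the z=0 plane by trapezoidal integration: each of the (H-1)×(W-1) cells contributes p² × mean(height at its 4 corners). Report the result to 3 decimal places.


766.241

height_mm = gray/255 × 1.386; cell vol = 4.26² × mean(4 corners)
unit = 4.26² × 1.386 / (4×255) = 0.0246594 mm³ per gray-sum
row 0: Σ corner-gray over 12 cells = 6270  → 154.6143
row 1: Σ corner-gray over 12 cells = 6457  → 159.2257
row 2: Σ corner-gray over 12 cells = 6432  → 158.6092
row 3: Σ corner-gray over 12 cells = 6129  → 151.1374
row 4: Σ corner-gray over 12 cells = 5785  → 142.6545
Σ rows: total corner-gray = 31073  → 766.2411 mm³


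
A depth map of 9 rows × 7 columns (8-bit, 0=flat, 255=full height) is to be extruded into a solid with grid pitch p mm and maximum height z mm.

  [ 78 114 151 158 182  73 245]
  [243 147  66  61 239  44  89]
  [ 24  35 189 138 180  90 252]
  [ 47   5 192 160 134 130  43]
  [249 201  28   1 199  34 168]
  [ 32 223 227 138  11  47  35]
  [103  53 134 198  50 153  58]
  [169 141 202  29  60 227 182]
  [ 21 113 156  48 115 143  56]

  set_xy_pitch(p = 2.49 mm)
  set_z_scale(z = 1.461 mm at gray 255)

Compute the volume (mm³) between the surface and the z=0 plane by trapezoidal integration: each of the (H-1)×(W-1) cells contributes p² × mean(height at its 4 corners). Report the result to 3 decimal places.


203.884

height_mm = gray/255 × 1.461; cell vol = 2.49² × mean(4 corners)
unit = 2.49² × 1.461 / (4×255) = 0.00888073 mm³ per gray-sum
row 0: Σ corner-gray over 6 cells = 3125  → 27.7523
row 1: Σ corner-gray over 6 cells = 2986  → 26.5179
row 2: Σ corner-gray over 6 cells = 2872  → 25.5055
row 3: Σ corner-gray over 6 cells = 2675  → 23.7560
row 4: Σ corner-gray over 6 cells = 2702  → 23.9957
row 5: Σ corner-gray over 6 cells = 2696  → 23.9425
row 6: Σ corner-gray over 6 cells = 3006  → 26.6955
row 7: Σ corner-gray over 6 cells = 2896  → 25.7186
Σ rows: total corner-gray = 22958  → 203.8838 mm³


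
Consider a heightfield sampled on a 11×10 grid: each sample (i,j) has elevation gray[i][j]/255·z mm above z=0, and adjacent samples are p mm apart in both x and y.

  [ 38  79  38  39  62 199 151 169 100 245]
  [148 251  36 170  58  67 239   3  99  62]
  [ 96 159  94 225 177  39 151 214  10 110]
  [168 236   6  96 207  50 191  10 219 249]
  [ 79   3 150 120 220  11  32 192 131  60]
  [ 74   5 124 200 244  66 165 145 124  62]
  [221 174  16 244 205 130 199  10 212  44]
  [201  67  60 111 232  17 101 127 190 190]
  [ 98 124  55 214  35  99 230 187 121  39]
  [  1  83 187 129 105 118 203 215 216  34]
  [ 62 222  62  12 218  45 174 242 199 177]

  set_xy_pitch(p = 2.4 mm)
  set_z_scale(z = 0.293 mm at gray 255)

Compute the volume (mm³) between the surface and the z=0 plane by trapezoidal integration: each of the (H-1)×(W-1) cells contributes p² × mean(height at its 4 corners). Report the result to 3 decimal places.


height_mm = gray/255 × 0.293; cell vol = 2.4² × mean(4 corners)
unit = 2.4² × 0.293 / (4×255) = 0.00165459 mm³ per gray-sum
row 0: Σ corner-gray over 9 cells = 4013  → 6.6399
row 1: Σ corner-gray over 9 cells = 4400  → 7.2802
row 2: Σ corner-gray over 9 cells = 4791  → 7.9271
row 3: Σ corner-gray over 9 cells = 4304  → 7.1213
row 4: Σ corner-gray over 9 cells = 4139  → 6.8483
row 5: Σ corner-gray over 9 cells = 4927  → 8.1522
row 6: Σ corner-gray over 9 cells = 4846  → 8.0181
row 7: Σ corner-gray over 9 cells = 4468  → 7.3927
row 8: Σ corner-gray over 9 cells = 4814  → 7.9652
row 9: Σ corner-gray over 9 cells = 5134  → 8.4947
Σ rows: total corner-gray = 45836  → 75.8397 mm³

75.840


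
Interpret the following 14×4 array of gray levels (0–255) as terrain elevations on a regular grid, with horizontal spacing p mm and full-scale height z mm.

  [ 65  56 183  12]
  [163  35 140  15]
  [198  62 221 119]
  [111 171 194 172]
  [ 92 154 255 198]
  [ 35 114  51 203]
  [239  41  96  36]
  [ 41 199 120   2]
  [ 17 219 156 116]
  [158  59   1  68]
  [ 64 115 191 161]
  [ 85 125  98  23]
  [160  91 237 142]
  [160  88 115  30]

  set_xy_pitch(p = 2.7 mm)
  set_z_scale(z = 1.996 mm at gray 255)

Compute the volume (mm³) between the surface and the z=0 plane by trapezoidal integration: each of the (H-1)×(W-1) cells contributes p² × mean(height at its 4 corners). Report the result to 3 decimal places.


270.574

height_mm = gray/255 × 1.996; cell vol = 2.7² × mean(4 corners)
unit = 2.7² × 1.996 / (4×255) = 0.0142655 mm³ per gray-sum
row 0: Σ corner-gray over 3 cells = 1083  → 15.4496
row 1: Σ corner-gray over 3 cells = 1411  → 20.1287
row 2: Σ corner-gray over 3 cells = 1896  → 27.0474
row 3: Σ corner-gray over 3 cells = 2121  → 30.2572
row 4: Σ corner-gray over 3 cells = 1676  → 23.9090
row 5: Σ corner-gray over 3 cells = 1117  → 15.9346
row 6: Σ corner-gray over 3 cells = 1230  → 17.5466
row 7: Σ corner-gray over 3 cells = 1564  → 22.3113
row 8: Σ corner-gray over 3 cells = 1229  → 17.5323
row 9: Σ corner-gray over 3 cells = 1183  → 16.8761
row 10: Σ corner-gray over 3 cells = 1391  → 19.8434
row 11: Σ corner-gray over 3 cells = 1512  → 21.5695
row 12: Σ corner-gray over 3 cells = 1554  → 22.1686
Σ rows: total corner-gray = 18967  → 270.5743 mm³


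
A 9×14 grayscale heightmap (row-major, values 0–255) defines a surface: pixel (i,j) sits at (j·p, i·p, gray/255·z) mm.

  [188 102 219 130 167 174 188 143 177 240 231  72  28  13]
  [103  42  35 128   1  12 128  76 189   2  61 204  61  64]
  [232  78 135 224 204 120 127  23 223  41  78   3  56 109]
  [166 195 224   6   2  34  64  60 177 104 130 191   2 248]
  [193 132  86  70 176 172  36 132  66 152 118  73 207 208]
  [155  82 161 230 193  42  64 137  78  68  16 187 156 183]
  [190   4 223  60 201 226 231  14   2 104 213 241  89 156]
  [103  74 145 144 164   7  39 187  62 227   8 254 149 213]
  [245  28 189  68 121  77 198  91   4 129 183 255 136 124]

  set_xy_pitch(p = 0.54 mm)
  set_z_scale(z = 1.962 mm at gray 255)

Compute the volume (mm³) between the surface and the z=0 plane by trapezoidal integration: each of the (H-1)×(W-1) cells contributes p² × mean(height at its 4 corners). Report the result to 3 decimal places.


height_mm = gray/255 × 1.962; cell vol = 0.54² × mean(4 corners)
unit = 0.54² × 1.962 / (4×255) = 0.000560901 mm³ per gray-sum
row 0: Σ corner-gray over 13 cells = 5988  → 3.3587
row 1: Σ corner-gray over 13 cells = 5010  → 2.8101
row 2: Σ corner-gray over 13 cells = 5757  → 3.2291
row 3: Σ corner-gray over 13 cells = 6033  → 3.3839
row 4: Σ corner-gray over 13 cells = 6407  → 3.5937
row 5: Σ corner-gray over 13 cells = 6728  → 3.7737
row 6: Σ corner-gray over 13 cells = 6798  → 3.8130
row 7: Σ corner-gray over 13 cells = 6563  → 3.6812
Σ rows: total corner-gray = 49284  → 27.6435 mm³

27.643


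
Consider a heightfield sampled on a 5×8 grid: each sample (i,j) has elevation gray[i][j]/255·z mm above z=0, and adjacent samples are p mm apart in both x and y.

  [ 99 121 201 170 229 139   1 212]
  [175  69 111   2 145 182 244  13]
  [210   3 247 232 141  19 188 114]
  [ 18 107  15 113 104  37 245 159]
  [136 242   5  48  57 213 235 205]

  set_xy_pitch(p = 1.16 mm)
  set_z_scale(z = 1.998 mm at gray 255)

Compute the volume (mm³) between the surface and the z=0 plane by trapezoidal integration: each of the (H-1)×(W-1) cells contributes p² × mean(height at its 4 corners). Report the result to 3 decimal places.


height_mm = gray/255 × 1.998; cell vol = 1.16² × mean(4 corners)
unit = 1.16² × 1.998 / (4×255) = 0.00263579 mm³ per gray-sum
row 0: Σ corner-gray over 7 cells = 3727  → 9.8236
row 1: Σ corner-gray over 7 cells = 3678  → 9.6944
row 2: Σ corner-gray over 7 cells = 3403  → 8.9696
row 3: Σ corner-gray over 7 cells = 3360  → 8.8563
Σ rows: total corner-gray = 14168  → 37.3439 mm³

37.344


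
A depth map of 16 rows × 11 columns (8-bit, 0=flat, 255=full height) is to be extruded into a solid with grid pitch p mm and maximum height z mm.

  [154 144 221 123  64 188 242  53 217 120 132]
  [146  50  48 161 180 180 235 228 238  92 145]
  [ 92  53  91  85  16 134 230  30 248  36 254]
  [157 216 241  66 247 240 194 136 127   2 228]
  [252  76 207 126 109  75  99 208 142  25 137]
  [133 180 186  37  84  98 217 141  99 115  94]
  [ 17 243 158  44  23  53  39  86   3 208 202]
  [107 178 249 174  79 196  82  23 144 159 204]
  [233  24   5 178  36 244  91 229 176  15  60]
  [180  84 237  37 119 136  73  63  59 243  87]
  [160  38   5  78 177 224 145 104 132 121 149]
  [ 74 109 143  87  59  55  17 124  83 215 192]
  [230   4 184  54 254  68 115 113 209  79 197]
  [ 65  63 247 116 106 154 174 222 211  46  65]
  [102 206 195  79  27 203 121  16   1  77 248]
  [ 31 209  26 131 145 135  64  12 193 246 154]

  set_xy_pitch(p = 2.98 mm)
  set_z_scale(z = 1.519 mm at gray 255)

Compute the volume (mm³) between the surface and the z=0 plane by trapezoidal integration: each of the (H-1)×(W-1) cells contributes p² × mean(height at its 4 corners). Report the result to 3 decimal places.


height_mm = gray/255 × 1.519; cell vol = 2.98² × mean(4 corners)
unit = 2.98² × 1.519 / (4×255) = 0.0132248 mm³ per gray-sum
row 0: Σ corner-gray over 10 cells = 6145  → 81.2666
row 1: Σ corner-gray over 10 cells = 5307  → 70.1842
row 2: Σ corner-gray over 10 cells = 5515  → 72.9349
row 3: Σ corner-gray over 10 cells = 5846  → 77.3124
row 4: Σ corner-gray over 10 cells = 5064  → 66.9705
row 5: Σ corner-gray over 10 cells = 4474  → 59.1679
row 6: Σ corner-gray over 10 cells = 4812  → 63.6379
row 7: Σ corner-gray over 10 cells = 5168  → 68.3459
row 8: Σ corner-gray over 10 cells = 4658  → 61.6013
row 9: Σ corner-gray over 10 cells = 4726  → 62.5006
row 10: Σ corner-gray over 10 cells = 4407  → 58.2818
row 11: Σ corner-gray over 10 cells = 4637  → 61.3235
row 12: Σ corner-gray over 10 cells = 5395  → 71.3480
row 13: Σ corner-gray over 10 cells = 5008  → 66.2300
row 14: Σ corner-gray over 10 cells = 4707  → 62.2493
Σ rows: total corner-gray = 75869  → 1003.3547 mm³

1003.355


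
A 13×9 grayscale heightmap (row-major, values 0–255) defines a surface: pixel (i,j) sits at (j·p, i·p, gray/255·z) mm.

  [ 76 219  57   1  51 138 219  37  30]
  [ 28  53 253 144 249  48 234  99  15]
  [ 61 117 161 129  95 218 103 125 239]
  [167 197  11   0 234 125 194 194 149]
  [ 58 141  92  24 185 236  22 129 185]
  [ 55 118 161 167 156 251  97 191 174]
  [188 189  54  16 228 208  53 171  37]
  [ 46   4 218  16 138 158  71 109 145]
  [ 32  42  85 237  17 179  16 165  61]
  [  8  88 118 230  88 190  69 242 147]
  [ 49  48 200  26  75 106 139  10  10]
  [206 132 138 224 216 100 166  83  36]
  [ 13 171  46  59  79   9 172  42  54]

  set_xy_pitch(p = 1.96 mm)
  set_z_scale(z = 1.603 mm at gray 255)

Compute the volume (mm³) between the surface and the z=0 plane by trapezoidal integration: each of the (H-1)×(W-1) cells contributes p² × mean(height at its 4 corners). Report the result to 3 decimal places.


height_mm = gray/255 × 1.603; cell vol = 1.96² × mean(4 corners)
unit = 1.96² × 1.603 / (4×255) = 0.00603734 mm³ per gray-sum
row 0: Σ corner-gray over 8 cells = 3753  → 22.6581
row 1: Σ corner-gray over 8 cells = 4399  → 26.5583
row 2: Σ corner-gray over 8 cells = 4422  → 26.6971
row 3: Σ corner-gray over 8 cells = 4127  → 24.9161
row 4: Σ corner-gray over 8 cells = 4412  → 26.6367
row 5: Σ corner-gray over 8 cells = 4574  → 27.6148
row 6: Σ corner-gray over 8 cells = 3682  → 22.2295
row 7: Σ corner-gray over 8 cells = 3194  → 19.2833
row 8: Σ corner-gray over 8 cells = 3780  → 22.8211
row 9: Σ corner-gray over 8 cells = 3472  → 20.9616
row 10: Σ corner-gray over 8 cells = 3627  → 21.8974
row 11: Σ corner-gray over 8 cells = 3583  → 21.6318
Σ rows: total corner-gray = 47025  → 283.9058 mm³

283.906


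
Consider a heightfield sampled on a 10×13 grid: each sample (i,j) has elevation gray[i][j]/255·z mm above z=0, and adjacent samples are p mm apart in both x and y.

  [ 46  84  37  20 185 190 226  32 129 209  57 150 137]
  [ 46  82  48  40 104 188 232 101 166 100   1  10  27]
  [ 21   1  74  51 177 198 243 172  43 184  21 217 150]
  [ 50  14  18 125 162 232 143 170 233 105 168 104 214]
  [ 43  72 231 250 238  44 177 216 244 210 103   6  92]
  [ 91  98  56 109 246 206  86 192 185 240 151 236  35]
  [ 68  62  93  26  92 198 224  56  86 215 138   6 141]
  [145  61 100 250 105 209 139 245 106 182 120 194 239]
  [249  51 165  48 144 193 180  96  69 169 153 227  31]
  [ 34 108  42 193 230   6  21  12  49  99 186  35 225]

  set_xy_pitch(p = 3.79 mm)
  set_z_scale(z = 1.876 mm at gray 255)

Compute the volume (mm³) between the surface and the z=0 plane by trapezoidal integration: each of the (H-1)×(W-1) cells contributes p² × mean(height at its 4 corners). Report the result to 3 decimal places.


height_mm = gray/255 × 1.876; cell vol = 3.79² × mean(4 corners)
unit = 3.79² × 1.876 / (4×255) = 0.0264187 mm³ per gray-sum
row 0: Σ corner-gray over 12 cells = 5038  → 133.0973
row 1: Σ corner-gray over 12 cells = 5150  → 136.0562
row 2: Σ corner-gray over 12 cells = 6145  → 162.3428
row 3: Σ corner-gray over 12 cells = 6929  → 183.0550
row 4: Σ corner-gray over 12 cells = 7453  → 196.8984
row 5: Σ corner-gray over 12 cells = 6337  → 167.4152
row 6: Σ corner-gray over 12 cells = 6407  → 169.2645
row 7: Σ corner-gray over 12 cells = 7076  → 186.9386
row 8: Σ corner-gray over 12 cells = 5491  → 145.0650
Σ rows: total corner-gray = 56026  → 1480.1329 mm³

1480.133
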